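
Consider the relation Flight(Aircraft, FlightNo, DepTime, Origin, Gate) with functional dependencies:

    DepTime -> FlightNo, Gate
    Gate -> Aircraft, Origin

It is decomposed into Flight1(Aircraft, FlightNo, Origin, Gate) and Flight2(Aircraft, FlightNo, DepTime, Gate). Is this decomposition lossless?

Yes

Common attributes: Flight1 ∩ Flight2 = {Aircraft, FlightNo, Gate}.
Closure of {Aircraft, FlightNo, Gate}: Gate → Aircraft, Origin applies, adding Origin. So (Aircraft, FlightNo, Gate)⁺ = {Aircraft, FlightNo, Origin, Gate}.
This closure contains every attribute of Flight1, so Flight1 ∩ Flight2 → Flight1. The join is lossless.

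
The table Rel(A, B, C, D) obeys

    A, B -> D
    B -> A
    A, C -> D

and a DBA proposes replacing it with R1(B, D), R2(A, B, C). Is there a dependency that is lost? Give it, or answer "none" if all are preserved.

Check A, C → D: no single fragment contains all of {A, C, D}, and the restricted closure of {A, C} across the fragments never reaches {D}.
A, B → D is preserved.
B → A is preserved.

A, C -> D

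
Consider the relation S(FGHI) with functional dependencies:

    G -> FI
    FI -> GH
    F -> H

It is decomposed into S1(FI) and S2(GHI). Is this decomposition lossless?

No

Common attributes: S1 ∩ S2 = {I}.
No dependency enlarges {I}, so (I)⁺ = {I}.
The closure contains neither all of S1 = {FI} nor all of S2 = {GHI}, so the common attributes are not a superkey of either fragment. The join is lossy.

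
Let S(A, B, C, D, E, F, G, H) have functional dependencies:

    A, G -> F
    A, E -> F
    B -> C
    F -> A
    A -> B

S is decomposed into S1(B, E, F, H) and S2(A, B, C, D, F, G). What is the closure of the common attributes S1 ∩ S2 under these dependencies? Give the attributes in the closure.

S1 ∩ S2 = {B, F}.
B → C applies, adding C
F → A applies, adding A
Closure: {A, B, C, F}.

A, B, C, F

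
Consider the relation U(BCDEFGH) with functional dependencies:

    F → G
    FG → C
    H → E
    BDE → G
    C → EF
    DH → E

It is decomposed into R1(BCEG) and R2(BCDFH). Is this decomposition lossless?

Common attributes: R1 ∩ R2 = {BC}.
Closure of {BC}: C → EF applies, adding EF; F → G applies, adding G. So (BC)⁺ = {BCEFG}.
This closure contains every attribute of R1, so R1 ∩ R2 → R1. The join is lossless.

Yes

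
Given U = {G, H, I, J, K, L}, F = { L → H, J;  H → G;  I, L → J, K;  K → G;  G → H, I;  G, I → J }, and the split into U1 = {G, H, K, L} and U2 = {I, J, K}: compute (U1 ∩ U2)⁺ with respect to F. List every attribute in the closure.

G, H, I, J, K

U1 ∩ U2 = {K}.
K → G applies, adding G
G → H, I applies, adding H, I
G, I → J applies, adding J
Closure: {G, H, I, J, K}.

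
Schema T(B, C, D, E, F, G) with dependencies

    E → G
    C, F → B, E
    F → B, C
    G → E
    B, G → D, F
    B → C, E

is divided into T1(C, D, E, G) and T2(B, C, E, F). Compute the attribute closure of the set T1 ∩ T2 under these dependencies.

T1 ∩ T2 = {C, E}.
E → G applies, adding G
Closure: {C, E, G}.

C, E, G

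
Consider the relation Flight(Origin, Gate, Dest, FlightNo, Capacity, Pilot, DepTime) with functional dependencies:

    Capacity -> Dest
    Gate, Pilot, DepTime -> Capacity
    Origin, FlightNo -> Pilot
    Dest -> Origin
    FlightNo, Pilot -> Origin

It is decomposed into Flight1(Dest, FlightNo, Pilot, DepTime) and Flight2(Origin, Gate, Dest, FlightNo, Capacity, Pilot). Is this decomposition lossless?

No

Common attributes: Flight1 ∩ Flight2 = {Dest, FlightNo, Pilot}.
Closure of {Dest, FlightNo, Pilot}: Dest → Origin applies, adding Origin. So (Dest, FlightNo, Pilot)⁺ = {Origin, Dest, FlightNo, Pilot}.
The closure contains neither all of Flight1 = {Dest, FlightNo, Pilot, DepTime} nor all of Flight2 = {Origin, Gate, Dest, FlightNo, Capacity, Pilot}, so the common attributes are not a superkey of either fragment. The join is lossy.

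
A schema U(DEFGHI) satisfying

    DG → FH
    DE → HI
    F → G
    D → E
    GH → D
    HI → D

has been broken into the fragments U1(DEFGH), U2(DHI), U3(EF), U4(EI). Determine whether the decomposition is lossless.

Chase test. Columns are DEFGHI; row i has aⱼ where attribute j ∈ Ui, else bᵢⱼ.
Initial tableau (one row per fragment):
  row 1: a1 a2 a3 a4 a5 b16
  row 2: a1 b22 b23 b24 a5 a6
  row 3: b31 a2 a3 b34 b35 b36
  row 4: b41 a2 b43 b44 b45 a6
Rows 1 and 3 agree on F; apply F→G and equate their G entries.
Rows 1 and 2 agree on D; apply D→E and equate their E entries.
Rows 1 and 2 agree on DE; apply DE→HI and equate their HI entries.
Row 1 is now all distinguished symbols — the join is lossless.

Yes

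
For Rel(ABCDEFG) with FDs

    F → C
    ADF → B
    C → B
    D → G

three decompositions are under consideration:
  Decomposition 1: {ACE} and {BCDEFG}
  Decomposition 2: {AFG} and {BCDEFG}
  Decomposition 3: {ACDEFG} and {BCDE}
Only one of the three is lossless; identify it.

Decomposition 3

Decomposition 1: common = {CE}, closure = {BCE} → lossy.
Decomposition 2: common = {FG}, closure = {BCFG} → lossy.
Decomposition 3: common = {CDE}, closure = {BCDEG} → lossless.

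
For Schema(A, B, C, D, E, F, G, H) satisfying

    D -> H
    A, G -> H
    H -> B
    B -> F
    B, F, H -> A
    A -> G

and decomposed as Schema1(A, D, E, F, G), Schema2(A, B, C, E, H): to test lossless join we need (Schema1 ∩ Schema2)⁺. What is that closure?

Schema1 ∩ Schema2 = {A, E}.
A → G applies, adding G
A, G → H applies, adding H
H → B applies, adding B
B → F applies, adding F
Closure: {A, B, E, F, G, H}.

A, B, E, F, G, H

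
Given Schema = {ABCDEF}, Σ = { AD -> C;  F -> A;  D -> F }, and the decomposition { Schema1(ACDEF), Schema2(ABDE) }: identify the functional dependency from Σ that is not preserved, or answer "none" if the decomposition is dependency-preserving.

AD → C lies within Schema1.
F → A lies within Schema1.
D → F lies within Schema1.
Every dependency is enforceable on the fragments, so the decomposition is dependency-preserving.

none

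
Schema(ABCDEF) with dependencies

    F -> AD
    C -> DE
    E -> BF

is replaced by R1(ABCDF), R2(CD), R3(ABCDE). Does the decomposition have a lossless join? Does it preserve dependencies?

Lossless test (chase): Rows 1 and 2 agree on C; apply C→DE and equate their DE entries. Rows 1 and 3 agree on C; apply C→DE and equate their DE entries. Rows 1 and 2 agree on E; apply E→BF and equate their BF entries. Rows 1 and 3 agree on E; apply E→BF and equate their BF entries. Rows 1 and 2 agree on F; apply F→AD and equate their AD entries. Row 1 is now all distinguished symbols — the join is lossless.
Dependency preservation: the restricted closure of {E} across the fragments never reaches {BF}, so E → BF cannot be enforced without a join — not preserved.

lossless but not dependency-preserving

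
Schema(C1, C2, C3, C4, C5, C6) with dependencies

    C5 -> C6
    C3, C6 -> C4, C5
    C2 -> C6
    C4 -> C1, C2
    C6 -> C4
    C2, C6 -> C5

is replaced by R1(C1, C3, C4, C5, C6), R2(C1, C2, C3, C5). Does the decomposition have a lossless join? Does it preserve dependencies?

lossless and dependency-preserving

Lossless test: (C1, C3, C5)⁺ = {C1, C2, C3, C4, C5, C6}, which contains all of one fragment — lossless.
Dependency preservation: C2 → C6; C4 → C1, C2; C2, C6 → C5 are not contained in any single fragment, but the restricted closure of each left-hand side across the fragments still reaches the right-hand side; the remaining FDs each lie inside some fragment. All dependencies are preserved.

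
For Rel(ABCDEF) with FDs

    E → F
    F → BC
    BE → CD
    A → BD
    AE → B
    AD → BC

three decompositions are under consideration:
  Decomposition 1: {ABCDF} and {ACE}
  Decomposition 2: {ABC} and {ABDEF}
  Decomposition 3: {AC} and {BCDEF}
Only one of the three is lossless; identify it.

Decomposition 1: common = {AC}, closure = {ABCD} → lossy.
Decomposition 2: common = {AB}, closure = {ABCD} → lossless.
Decomposition 3: common = {C}, closure = {C} → lossy.

Decomposition 2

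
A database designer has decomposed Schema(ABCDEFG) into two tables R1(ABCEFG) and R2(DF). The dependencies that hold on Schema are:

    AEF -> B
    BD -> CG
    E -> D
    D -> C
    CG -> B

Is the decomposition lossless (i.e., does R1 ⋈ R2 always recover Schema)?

Common attributes: R1 ∩ R2 = {F}.
No dependency enlarges {F}, so (F)⁺ = {F}.
The closure contains neither all of R1 = {ABCEFG} nor all of R2 = {DF}, so the common attributes are not a superkey of either fragment. The join is lossy.

No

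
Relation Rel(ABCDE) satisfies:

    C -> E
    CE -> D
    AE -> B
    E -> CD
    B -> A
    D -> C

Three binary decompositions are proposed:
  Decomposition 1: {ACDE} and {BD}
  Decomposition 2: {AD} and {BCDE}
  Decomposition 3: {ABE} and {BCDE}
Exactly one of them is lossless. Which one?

Decomposition 1: common = {D}, closure = {CDE} → lossy.
Decomposition 2: common = {D}, closure = {CDE} → lossy.
Decomposition 3: common = {BE}, closure = {ABCDE} → lossless.

Decomposition 3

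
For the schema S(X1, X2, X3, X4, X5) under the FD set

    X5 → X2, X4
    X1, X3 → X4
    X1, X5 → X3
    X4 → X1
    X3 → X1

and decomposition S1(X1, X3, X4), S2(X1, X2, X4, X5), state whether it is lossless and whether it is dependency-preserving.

Lossless test: (X1, X4)⁺ = {X1, X4}, which is a superkey of neither fragment — lossy.
Dependency preservation: the restricted closure of {X1, X5} across the fragments never reaches {X3}, so X1, X5 → X3 cannot be enforced without a join — not preserved.

lossy and not dependency-preserving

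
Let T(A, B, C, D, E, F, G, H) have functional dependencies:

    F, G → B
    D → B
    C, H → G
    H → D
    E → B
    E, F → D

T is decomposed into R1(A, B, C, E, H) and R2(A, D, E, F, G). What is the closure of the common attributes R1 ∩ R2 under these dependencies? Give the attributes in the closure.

R1 ∩ R2 = {A, E}.
E → B applies, adding B
Closure: {A, B, E}.

A, B, E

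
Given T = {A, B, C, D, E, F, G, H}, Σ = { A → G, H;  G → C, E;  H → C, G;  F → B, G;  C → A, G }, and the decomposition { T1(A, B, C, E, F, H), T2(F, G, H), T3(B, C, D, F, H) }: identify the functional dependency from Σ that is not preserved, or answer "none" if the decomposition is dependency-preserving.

A → G, H: restricted closure across fragments reaches G, H.
G → C, E: restricted closure across fragments reaches C, E.
H → C, G: restricted closure across fragments reaches C, G.
F → B, G: restricted closure across fragments reaches B, G.
C → A, G: restricted closure across fragments reaches A, G.
Every dependency is enforceable on the fragments, so the decomposition is dependency-preserving.

none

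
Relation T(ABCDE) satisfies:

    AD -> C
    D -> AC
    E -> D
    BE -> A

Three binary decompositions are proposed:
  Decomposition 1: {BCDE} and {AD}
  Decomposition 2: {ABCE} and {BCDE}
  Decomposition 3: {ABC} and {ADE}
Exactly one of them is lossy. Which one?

Decomposition 1: common = {D}, closure = {ACD} → lossless.
Decomposition 2: common = {BCE}, closure = {ABCDE} → lossless.
Decomposition 3: common = {A}, closure = {A} → lossy.

Decomposition 3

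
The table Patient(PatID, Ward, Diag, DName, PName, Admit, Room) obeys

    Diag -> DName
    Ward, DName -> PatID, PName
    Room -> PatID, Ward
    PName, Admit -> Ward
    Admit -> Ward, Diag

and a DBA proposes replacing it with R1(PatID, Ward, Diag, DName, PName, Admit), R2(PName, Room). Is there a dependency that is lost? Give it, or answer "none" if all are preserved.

Check Room → PatID, Ward: no single fragment contains all of {PatID, Ward, Room}, and the restricted closure of {Room} across the fragments never reaches {PatID, Ward}.
Diag → DName is preserved.
Ward, DName → PatID, PName is preserved.
PName, Admit → Ward is preserved.
Admit → Ward, Diag is preserved.

Room -> PatID, Ward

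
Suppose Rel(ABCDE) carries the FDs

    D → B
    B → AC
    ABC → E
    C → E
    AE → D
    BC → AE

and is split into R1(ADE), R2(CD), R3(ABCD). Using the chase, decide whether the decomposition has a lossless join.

Yes

Chase test. Columns are ABCDE; row i has aⱼ where attribute j ∈ Ri, else bᵢⱼ.
Initial tableau (one row per fragment):
  row 1: a1 b12 b13 a4 a5
  row 2: b21 b22 a3 a4 b25
  row 3: a1 a2 a3 a4 b35
Rows 1 and 2 agree on D; apply D→B and equate their B entries.
Rows 1 and 3 agree on D; apply D→B and equate their B entries.
Rows 1 and 2 agree on B; apply B→AC and equate their AC entries.
Rows 1 and 2 agree on ABC; apply ABC→E and equate their E entries.
Rows 1 and 3 agree on ABC; apply ABC→E and equate their E entries.
Row 1 is now all distinguished symbols — the join is lossless.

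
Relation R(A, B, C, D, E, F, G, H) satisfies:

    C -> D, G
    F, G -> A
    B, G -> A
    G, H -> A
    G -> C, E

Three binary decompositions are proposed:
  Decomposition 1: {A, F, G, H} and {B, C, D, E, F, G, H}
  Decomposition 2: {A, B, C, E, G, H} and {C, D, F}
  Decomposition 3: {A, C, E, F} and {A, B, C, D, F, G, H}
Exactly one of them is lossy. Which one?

Decomposition 1: common = {F, G, H}, closure = {A, C, D, E, F, G, H} → lossless.
Decomposition 2: common = {C}, closure = {C, D, E, G} → lossy.
Decomposition 3: common = {A, C, F}, closure = {A, C, D, E, F, G} → lossless.

Decomposition 2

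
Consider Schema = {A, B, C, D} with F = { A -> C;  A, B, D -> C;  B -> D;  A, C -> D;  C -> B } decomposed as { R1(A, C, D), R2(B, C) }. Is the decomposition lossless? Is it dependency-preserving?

lossless but not dependency-preserving

Lossless test: (C)⁺ = {B, C, D}, which contains all of one fragment — lossless.
Dependency preservation: the restricted closure of {B} across the fragments never reaches {D}, so B → D cannot be enforced without a join — not preserved.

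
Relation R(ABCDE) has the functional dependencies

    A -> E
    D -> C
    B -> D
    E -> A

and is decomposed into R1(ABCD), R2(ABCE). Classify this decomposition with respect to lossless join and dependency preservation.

Lossless test: (ABC)⁺ = {ABCDE}, which contains all of one fragment — lossless.
Dependency preservation: every FD's attributes lie within a single fragment, so each can be enforced locally — preserved.

lossless and dependency-preserving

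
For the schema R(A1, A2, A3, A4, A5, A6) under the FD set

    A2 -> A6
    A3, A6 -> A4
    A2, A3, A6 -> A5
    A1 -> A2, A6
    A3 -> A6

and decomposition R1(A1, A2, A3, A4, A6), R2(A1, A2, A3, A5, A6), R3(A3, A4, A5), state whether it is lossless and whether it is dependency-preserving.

lossless and dependency-preserving

Lossless test (chase): Rows 1 and 2 agree on A3, A6; apply A3, A6→A4 and equate their A4 entries. Rows 1 and 2 agree on A2, A3, A6; apply A2, A3, A6→A5 and equate their A5 entries. Rows 1 and 3 agree on A3; apply A3→A6 and equate their A6 entries. Row 1 is now all distinguished symbols — the join is lossless.
Dependency preservation: every FD's attributes lie within a single fragment, so each can be enforced locally — preserved.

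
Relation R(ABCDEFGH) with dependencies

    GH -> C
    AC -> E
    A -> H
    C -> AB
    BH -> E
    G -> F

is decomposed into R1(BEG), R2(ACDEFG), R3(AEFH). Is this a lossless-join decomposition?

Chase test. Columns are ABCDEFGH; row i has aⱼ where attribute j ∈ Ri, else bᵢⱼ.
Initial tableau (one row per fragment):
  row 1: b11 a2 b13 b14 a5 b16 a7 b18
  row 2: a1 b22 a3 a4 a5 a6 a7 b28
  row 3: a1 b32 b33 b34 a5 a6 b37 a8
Rows 2 and 3 agree on A; apply A→H and equate their H entries.
Rows 1 and 2 agree on G; apply G→F and equate their F entries.
No row becomes fully distinguished — the join is lossy.

No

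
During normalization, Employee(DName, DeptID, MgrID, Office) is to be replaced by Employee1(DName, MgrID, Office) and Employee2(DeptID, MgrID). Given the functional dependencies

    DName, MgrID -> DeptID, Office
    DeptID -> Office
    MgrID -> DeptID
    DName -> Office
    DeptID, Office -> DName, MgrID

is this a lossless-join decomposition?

Common attributes: Employee1 ∩ Employee2 = {MgrID}.
Closure of {MgrID}: MgrID → DeptID applies, adding DeptID; DeptID → Office applies, adding Office; DeptID, Office → DName, MgrID applies, adding DName. So (MgrID)⁺ = {DName, DeptID, MgrID, Office}.
This closure contains every attribute of Employee1, so Employee1 ∩ Employee2 → Employee1. The join is lossless.

Yes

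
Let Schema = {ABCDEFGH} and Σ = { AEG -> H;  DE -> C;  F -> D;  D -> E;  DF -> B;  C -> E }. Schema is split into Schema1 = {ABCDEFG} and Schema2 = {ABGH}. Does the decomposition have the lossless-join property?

No

Common attributes: Schema1 ∩ Schema2 = {ABG}.
No dependency enlarges {ABG}, so (ABG)⁺ = {ABG}.
The closure contains neither all of Schema1 = {ABCDEFG} nor all of Schema2 = {ABGH}, so the common attributes are not a superkey of either fragment. The join is lossy.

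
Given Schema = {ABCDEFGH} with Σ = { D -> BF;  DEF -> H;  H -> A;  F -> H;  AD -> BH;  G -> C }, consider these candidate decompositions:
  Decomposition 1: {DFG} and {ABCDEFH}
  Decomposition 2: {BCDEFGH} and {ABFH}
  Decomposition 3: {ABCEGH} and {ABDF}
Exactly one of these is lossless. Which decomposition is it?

Decomposition 1: common = {DF}, closure = {ABDFH} → lossy.
Decomposition 2: common = {BFH}, closure = {ABFH} → lossless.
Decomposition 3: common = {AB}, closure = {AB} → lossy.

Decomposition 2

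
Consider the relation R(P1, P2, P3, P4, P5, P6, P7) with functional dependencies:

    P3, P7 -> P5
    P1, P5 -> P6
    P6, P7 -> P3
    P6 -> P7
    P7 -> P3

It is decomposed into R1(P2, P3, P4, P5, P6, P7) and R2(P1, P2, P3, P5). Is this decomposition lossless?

No

Common attributes: R1 ∩ R2 = {P2, P3, P5}.
No dependency enlarges {P2, P3, P5}, so (P2, P3, P5)⁺ = {P2, P3, P5}.
The closure contains neither all of R1 = {P2, P3, P4, P5, P6, P7} nor all of R2 = {P1, P2, P3, P5}, so the common attributes are not a superkey of either fragment. The join is lossy.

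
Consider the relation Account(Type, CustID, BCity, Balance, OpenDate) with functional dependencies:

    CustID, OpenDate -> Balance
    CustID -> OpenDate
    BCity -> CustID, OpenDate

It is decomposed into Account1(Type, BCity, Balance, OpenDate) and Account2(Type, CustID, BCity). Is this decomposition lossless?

Common attributes: Account1 ∩ Account2 = {Type, BCity}.
Closure of {Type, BCity}: BCity → CustID, OpenDate applies, adding CustID, OpenDate; CustID, OpenDate → Balance applies, adding Balance. So (Type, BCity)⁺ = {Type, CustID, BCity, Balance, OpenDate}.
This closure contains every attribute of Account1, so Account1 ∩ Account2 → Account1. The join is lossless.

Yes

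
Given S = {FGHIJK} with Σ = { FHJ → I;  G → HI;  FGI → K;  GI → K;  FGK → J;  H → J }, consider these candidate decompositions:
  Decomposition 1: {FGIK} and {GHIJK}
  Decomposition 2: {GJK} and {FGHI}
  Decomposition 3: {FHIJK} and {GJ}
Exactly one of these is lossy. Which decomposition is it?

Decomposition 3

Decomposition 1: common = {GIK}, closure = {GHIJK} → lossless.
Decomposition 2: common = {G}, closure = {GHIJK} → lossless.
Decomposition 3: common = {J}, closure = {J} → lossy.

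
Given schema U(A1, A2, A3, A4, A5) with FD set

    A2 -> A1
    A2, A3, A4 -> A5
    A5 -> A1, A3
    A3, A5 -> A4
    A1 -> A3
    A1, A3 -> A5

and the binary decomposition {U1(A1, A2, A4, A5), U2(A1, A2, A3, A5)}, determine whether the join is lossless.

Yes

Common attributes: U1 ∩ U2 = {A1, A2, A5}.
Closure of {A1, A2, A5}: A5 → A1, A3 applies, adding A3; A3, A5 → A4 applies, adding A4. So (A1, A2, A5)⁺ = {A1, A2, A3, A4, A5}.
This closure contains every attribute of U1, so U1 ∩ U2 → U1. The join is lossless.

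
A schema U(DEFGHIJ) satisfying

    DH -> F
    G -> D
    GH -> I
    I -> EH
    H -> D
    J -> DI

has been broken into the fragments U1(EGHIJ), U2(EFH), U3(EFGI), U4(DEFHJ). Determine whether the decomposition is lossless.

Chase test. Columns are DEFGHIJ; row i has aⱼ where attribute j ∈ Ui, else bᵢⱼ.
Initial tableau (one row per fragment):
  row 1: b11 a2 b13 a4 a5 a6 a7
  row 2: b21 a2 a3 b24 a5 b26 b27
  row 3: b31 a2 a3 a4 b35 a6 b37
  row 4: a1 a2 a3 b44 a5 b46 a7
Rows 1 and 3 agree on G; apply G→D and equate their D entries.
Rows 1 and 3 agree on I; apply I→EH and equate their EH entries.
Rows 1 and 2 agree on H; apply H→D and equate their D entries.
Rows 1 and 4 agree on H; apply H→D and equate their D entries.
Rows 1 and 4 agree on J; apply J→DI and equate their DI entries.
Rows 1 and 2 agree on DH; apply DH→F and equate their F entries.
Row 1 is now all distinguished symbols — the join is lossless.

Yes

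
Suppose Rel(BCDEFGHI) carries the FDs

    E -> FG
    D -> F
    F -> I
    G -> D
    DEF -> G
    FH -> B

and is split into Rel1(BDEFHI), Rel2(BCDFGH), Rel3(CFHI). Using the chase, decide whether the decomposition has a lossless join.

Chase test. Columns are BCDEFGHI; row i has aⱼ where attribute j ∈ Reli, else bᵢⱼ.
Initial tableau (one row per fragment):
  row 1: a1 b12 a3 a4 a5 b16 a7 a8
  row 2: a1 a2 a3 b24 a5 a6 a7 b28
  row 3: b31 a2 b33 b34 a5 b36 a7 a8
Rows 1 and 2 agree on F; apply F→I and equate their I entries.
Rows 1 and 3 agree on FH; apply FH→B and equate their B entries.
No row becomes fully distinguished — the join is lossy.

No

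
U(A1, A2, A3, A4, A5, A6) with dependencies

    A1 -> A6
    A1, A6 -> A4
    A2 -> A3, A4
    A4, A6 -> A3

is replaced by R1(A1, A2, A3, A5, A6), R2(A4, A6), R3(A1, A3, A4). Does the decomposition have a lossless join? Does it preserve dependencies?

lossless but not dependency-preserving

Lossless test (chase): Rows 1 and 3 agree on A1; apply A1→A6 and equate their A6 entries. Rows 1 and 3 agree on A1, A6; apply A1, A6→A4 and equate their A4 entries. Rows 1 and 2 agree on A4, A6; apply A4, A6→A3 and equate their A3 entries. Row 1 is now all distinguished symbols — the join is lossless.
Dependency preservation: the restricted closure of {A2} across the fragments never reaches {A3, A4}, so A2 → A3, A4 cannot be enforced without a join — not preserved.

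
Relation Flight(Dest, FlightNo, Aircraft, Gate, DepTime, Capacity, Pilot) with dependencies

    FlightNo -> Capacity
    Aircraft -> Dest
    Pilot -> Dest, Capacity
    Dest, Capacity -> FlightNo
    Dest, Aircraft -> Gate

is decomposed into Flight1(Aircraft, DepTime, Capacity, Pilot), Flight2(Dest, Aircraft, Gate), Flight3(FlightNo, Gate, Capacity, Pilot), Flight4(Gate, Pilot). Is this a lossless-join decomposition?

Chase test. Columns are Dest, FlightNo, Aircraft, Gate, DepTime, Capacity, Pilot; row i has aⱼ where attribute j ∈ Flighti, else bᵢⱼ.
Initial tableau (one row per fragment):
  row 1: b11 b12 a3 b14 a5 a6 a7
  row 2: a1 b22 a3 a4 b25 b26 b27
  row 3: b31 a2 b33 a4 b35 a6 a7
  row 4: b41 b42 b43 a4 b45 b46 a7
Rows 1 and 2 agree on Aircraft; apply Aircraft→Dest and equate their Dest entries.
Rows 1 and 3 agree on Pilot; apply Pilot→Dest, Capacity and equate their Dest, Capacity entries.
Rows 1 and 4 agree on Pilot; apply Pilot→Dest, Capacity and equate their Dest, Capacity entries.
Rows 1 and 3 agree on Dest, Capacity; apply Dest, Capacity→FlightNo and equate their FlightNo entries.
Rows 1 and 4 agree on Dest, Capacity; apply Dest, Capacity→FlightNo and equate their FlightNo entries.
Rows 1 and 2 agree on Dest, Aircraft; apply Dest, Aircraft→Gate and equate their Gate entries.
Row 1 is now all distinguished symbols — the join is lossless.

Yes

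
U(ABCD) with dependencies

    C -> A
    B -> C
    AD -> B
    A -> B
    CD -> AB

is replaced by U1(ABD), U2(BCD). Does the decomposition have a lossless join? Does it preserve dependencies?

Lossless test: (BD)⁺ = {ABCD}, which contains all of one fragment — lossless.
Dependency preservation: C → A; CD → AB are not contained in any single fragment, but the restricted closure of each left-hand side across the fragments still reaches the right-hand side; the remaining FDs each lie inside some fragment. All dependencies are preserved.

lossless and dependency-preserving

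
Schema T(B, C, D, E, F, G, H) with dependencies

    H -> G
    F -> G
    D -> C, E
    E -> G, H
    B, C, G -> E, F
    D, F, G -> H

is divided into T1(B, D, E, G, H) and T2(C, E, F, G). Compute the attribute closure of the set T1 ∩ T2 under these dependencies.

T1 ∩ T2 = {E, G}.
E → G, H applies, adding H
Closure: {E, G, H}.

E, G, H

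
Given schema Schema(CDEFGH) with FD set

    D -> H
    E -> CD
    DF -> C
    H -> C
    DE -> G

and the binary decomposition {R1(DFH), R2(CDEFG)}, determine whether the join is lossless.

Yes

Common attributes: R1 ∩ R2 = {DF}.
Closure of {DF}: D → H applies, adding H; DF → C applies, adding C. So (DF)⁺ = {CDFH}.
This closure contains every attribute of R1, so R1 ∩ R2 → R1. The join is lossless.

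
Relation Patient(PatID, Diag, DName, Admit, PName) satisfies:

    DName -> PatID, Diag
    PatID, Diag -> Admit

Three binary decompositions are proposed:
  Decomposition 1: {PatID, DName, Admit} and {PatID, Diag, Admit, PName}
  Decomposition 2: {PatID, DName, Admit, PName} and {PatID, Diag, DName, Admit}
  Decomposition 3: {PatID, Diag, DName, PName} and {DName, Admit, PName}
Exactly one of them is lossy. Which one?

Decomposition 1: common = {PatID, Admit}, closure = {PatID, Admit} → lossy.
Decomposition 2: common = {PatID, DName, Admit}, closure = {PatID, Diag, DName, Admit} → lossless.
Decomposition 3: common = {DName, PName}, closure = {PatID, Diag, DName, Admit, PName} → lossless.

Decomposition 1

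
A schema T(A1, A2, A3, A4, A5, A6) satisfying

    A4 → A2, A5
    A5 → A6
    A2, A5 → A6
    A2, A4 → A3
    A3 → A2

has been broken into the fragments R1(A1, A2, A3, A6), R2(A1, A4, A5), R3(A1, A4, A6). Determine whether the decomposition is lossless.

Chase test. Columns are A1, A2, A3, A4, A5, A6; row i has aⱼ where attribute j ∈ Ri, else bᵢⱼ.
Initial tableau (one row per fragment):
  row 1: a1 a2 a3 b14 b15 a6
  row 2: a1 b22 b23 a4 a5 b26
  row 3: a1 b32 b33 a4 b35 a6
Rows 2 and 3 agree on A4; apply A4→A2, A5 and equate their A2, A5 entries.
Rows 2 and 3 agree on A5; apply A5→A6 and equate their A6 entries.
Rows 2 and 3 agree on A2, A4; apply A2, A4→A3 and equate their A3 entries.
No row becomes fully distinguished — the join is lossy.

No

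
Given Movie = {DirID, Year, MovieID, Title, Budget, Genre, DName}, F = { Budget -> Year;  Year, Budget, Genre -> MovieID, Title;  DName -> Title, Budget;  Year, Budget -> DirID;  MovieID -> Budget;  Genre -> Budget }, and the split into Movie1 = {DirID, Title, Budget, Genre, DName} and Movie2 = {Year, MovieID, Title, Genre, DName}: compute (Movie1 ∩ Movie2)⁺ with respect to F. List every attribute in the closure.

DirID, Year, MovieID, Title, Budget, Genre, DName

Movie1 ∩ Movie2 = {Title, Genre, DName}.
DName → Title, Budget applies, adding Budget
Budget → Year applies, adding Year
Year, Budget, Genre → MovieID, Title applies, adding MovieID
Year, Budget → DirID applies, adding DirID
Closure: {DirID, Year, MovieID, Title, Budget, Genre, DName}.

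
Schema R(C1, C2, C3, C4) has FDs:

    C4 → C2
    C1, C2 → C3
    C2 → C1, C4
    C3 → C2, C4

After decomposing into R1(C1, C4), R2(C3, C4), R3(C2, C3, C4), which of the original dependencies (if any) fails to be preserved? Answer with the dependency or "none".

C4 → C2 lies within R3.
C1, C2 → C3: restricted closure across fragments reaches C3.
C2 → C1, C4: restricted closure across fragments reaches C1, C4.
C3 → C2, C4 lies within R3.
Every dependency is enforceable on the fragments, so the decomposition is dependency-preserving.

none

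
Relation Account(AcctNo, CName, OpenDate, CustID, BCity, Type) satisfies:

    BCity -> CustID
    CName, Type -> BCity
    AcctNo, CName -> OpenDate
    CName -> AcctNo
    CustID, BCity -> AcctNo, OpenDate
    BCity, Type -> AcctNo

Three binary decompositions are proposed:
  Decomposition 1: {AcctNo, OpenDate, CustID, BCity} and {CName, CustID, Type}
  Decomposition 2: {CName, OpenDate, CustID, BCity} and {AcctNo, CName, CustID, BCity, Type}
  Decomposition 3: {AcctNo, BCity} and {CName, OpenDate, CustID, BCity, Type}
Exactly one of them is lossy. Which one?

Decomposition 1

Decomposition 1: common = {CustID}, closure = {CustID} → lossy.
Decomposition 2: common = {CName, CustID, BCity}, closure = {AcctNo, CName, OpenDate, CustID, BCity} → lossless.
Decomposition 3: common = {BCity}, closure = {AcctNo, OpenDate, CustID, BCity} → lossless.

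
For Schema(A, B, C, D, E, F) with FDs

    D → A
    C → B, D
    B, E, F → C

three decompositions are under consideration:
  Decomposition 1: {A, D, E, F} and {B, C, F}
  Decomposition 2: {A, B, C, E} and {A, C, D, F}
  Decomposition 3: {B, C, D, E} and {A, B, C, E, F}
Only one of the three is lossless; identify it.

Decomposition 3

Decomposition 1: common = {F}, closure = {F} → lossy.
Decomposition 2: common = {A, C}, closure = {A, B, C, D} → lossy.
Decomposition 3: common = {B, C, E}, closure = {A, B, C, D, E} → lossless.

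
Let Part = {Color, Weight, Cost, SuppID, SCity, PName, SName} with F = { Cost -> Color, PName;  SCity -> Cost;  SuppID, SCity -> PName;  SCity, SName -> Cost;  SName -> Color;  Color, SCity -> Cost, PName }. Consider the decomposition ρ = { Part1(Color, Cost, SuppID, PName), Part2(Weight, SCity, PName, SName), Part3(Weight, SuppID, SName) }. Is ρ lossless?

Chase test. Columns are Color, Weight, Cost, SuppID, SCity, PName, SName; row i has aⱼ where attribute j ∈ Parti, else bᵢⱼ.
Initial tableau (one row per fragment):
  row 1: a1 b12 a3 a4 b15 a6 b17
  row 2: b21 a2 b23 b24 a5 a6 a7
  row 3: b31 a2 b33 a4 b35 b36 a7
Rows 2 and 3 agree on SName; apply SName→Color and equate their Color entries.
No row becomes fully distinguished — the join is lossy.

No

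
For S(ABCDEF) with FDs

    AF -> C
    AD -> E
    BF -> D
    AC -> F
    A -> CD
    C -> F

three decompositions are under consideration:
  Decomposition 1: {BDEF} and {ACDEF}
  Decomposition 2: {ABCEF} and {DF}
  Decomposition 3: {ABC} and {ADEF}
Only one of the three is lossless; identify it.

Decomposition 3

Decomposition 1: common = {DEF}, closure = {DEF} → lossy.
Decomposition 2: common = {F}, closure = {F} → lossy.
Decomposition 3: common = {A}, closure = {ACDEF} → lossless.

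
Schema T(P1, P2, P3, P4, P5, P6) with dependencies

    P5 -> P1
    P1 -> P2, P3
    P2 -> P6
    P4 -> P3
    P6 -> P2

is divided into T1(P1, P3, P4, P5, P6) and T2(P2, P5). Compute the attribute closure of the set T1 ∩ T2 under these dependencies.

T1 ∩ T2 = {P5}.
P5 → P1 applies, adding P1
P1 → P2, P3 applies, adding P2, P3
P2 → P6 applies, adding P6
Closure: {P1, P2, P3, P5, P6}.

P1, P2, P3, P5, P6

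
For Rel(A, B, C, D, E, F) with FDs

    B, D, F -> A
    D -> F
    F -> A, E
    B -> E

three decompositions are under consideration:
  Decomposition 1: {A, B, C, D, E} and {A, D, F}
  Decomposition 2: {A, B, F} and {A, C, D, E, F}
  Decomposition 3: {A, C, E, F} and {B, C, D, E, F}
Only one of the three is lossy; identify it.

Decomposition 1: common = {A, D}, closure = {A, D, E, F} → lossless.
Decomposition 2: common = {A, F}, closure = {A, E, F} → lossy.
Decomposition 3: common = {C, E, F}, closure = {A, C, E, F} → lossless.

Decomposition 2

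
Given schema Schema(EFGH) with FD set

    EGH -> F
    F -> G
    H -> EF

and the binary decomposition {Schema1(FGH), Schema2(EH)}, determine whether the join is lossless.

Common attributes: Schema1 ∩ Schema2 = {H}.
Closure of {H}: H → EF applies, adding EF; F → G applies, adding G. So (H)⁺ = {EFGH}.
This closure contains every attribute of Schema1, so Schema1 ∩ Schema2 → Schema1. The join is lossless.

Yes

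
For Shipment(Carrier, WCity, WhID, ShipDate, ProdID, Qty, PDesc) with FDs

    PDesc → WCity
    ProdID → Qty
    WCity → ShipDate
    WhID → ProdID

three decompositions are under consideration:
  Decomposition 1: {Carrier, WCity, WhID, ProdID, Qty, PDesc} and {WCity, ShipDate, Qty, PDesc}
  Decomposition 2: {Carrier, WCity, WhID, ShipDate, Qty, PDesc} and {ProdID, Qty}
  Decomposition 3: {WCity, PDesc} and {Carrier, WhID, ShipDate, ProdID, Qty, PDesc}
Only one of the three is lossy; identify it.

Decomposition 1: common = {WCity, Qty, PDesc}, closure = {WCity, ShipDate, Qty, PDesc} → lossless.
Decomposition 2: common = {Qty}, closure = {Qty} → lossy.
Decomposition 3: common = {PDesc}, closure = {WCity, ShipDate, PDesc} → lossless.

Decomposition 2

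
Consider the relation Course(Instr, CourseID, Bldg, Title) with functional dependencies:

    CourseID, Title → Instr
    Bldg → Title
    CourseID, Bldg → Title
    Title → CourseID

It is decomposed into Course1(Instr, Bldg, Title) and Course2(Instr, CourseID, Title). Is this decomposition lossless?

Yes

Common attributes: Course1 ∩ Course2 = {Instr, Title}.
Closure of {Instr, Title}: Title → CourseID applies, adding CourseID. So (Instr, Title)⁺ = {Instr, CourseID, Title}.
This closure contains every attribute of Course2, so Course1 ∩ Course2 → Course2. The join is lossless.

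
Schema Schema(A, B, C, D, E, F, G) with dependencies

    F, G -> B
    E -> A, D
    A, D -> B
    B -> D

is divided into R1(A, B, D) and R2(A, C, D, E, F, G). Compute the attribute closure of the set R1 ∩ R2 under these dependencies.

R1 ∩ R2 = {A, D}.
A, D → B applies, adding B
Closure: {A, B, D}.

A, B, D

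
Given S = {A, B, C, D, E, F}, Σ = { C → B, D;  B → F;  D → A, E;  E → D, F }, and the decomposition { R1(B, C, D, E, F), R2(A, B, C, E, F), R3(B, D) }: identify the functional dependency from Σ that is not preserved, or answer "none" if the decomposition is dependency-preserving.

C → B, D lies within R1.
B → F lies within R1.
D → A, E: restricted closure across fragments reaches A, E.
E → D, F lies within R1.
Every dependency is enforceable on the fragments, so the decomposition is dependency-preserving.

none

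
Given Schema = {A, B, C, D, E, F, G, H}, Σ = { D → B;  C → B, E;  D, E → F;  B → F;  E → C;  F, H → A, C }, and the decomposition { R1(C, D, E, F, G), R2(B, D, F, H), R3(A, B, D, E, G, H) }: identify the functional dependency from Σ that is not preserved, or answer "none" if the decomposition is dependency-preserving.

D → B lies within R2.
C → B, E: restricted closure across fragments reaches B, E.
D, E → F lies within R1.
B → F lies within R2.
E → C lies within R1.
F, H → A, C: restricted closure across fragments reaches A, C.
Every dependency is enforceable on the fragments, so the decomposition is dependency-preserving.

none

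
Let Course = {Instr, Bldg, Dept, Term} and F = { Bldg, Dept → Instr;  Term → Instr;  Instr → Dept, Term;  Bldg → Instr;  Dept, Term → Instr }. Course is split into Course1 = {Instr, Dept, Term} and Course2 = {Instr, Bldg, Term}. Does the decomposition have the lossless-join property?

Yes

Common attributes: Course1 ∩ Course2 = {Instr, Term}.
Closure of {Instr, Term}: Instr → Dept, Term applies, adding Dept. So (Instr, Term)⁺ = {Instr, Dept, Term}.
This closure contains every attribute of Course1, so Course1 ∩ Course2 → Course1. The join is lossless.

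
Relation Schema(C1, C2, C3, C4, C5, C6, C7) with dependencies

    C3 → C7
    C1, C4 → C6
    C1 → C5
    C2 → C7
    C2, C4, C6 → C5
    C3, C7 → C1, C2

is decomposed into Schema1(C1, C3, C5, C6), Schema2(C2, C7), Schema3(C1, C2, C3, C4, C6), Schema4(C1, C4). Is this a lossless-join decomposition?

Yes

Chase test. Columns are C1, C2, C3, C4, C5, C6, C7; row i has aⱼ where attribute j ∈ Schemai, else bᵢⱼ.
Initial tableau (one row per fragment):
  row 1: a1 b12 a3 b14 a5 a6 b17
  row 2: b21 a2 b23 b24 b25 b26 a7
  row 3: a1 a2 a3 a4 b35 a6 b37
  row 4: a1 b42 b43 a4 b45 b46 b47
Rows 1 and 3 agree on C3; apply C3→C7 and equate their C7 entries.
Rows 3 and 4 agree on C1, C4; apply C1, C4→C6 and equate their C6 entries.
Rows 1 and 3 agree on C1; apply C1→C5 and equate their C5 entries.
Rows 1 and 4 agree on C1; apply C1→C5 and equate their C5 entries.
Rows 2 and 3 agree on C2; apply C2→C7 and equate their C7 entries.
Rows 1 and 3 agree on C3, C7; apply C3, C7→C1, C2 and equate their C1, C2 entries.
Row 3 is now all distinguished symbols — the join is lossless.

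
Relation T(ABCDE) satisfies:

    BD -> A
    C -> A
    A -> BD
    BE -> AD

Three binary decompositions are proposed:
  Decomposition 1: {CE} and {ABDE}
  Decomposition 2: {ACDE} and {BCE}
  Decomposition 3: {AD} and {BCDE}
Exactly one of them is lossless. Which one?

Decomposition 2

Decomposition 1: common = {E}, closure = {E} → lossy.
Decomposition 2: common = {CE}, closure = {ABCDE} → lossless.
Decomposition 3: common = {D}, closure = {D} → lossy.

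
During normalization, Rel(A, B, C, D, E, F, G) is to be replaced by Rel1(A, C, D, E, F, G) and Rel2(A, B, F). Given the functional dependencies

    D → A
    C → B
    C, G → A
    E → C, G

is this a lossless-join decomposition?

Common attributes: Rel1 ∩ Rel2 = {A, F}.
No dependency enlarges {A, F}, so (A, F)⁺ = {A, F}.
The closure contains neither all of Rel1 = {A, C, D, E, F, G} nor all of Rel2 = {A, B, F}, so the common attributes are not a superkey of either fragment. The join is lossy.

No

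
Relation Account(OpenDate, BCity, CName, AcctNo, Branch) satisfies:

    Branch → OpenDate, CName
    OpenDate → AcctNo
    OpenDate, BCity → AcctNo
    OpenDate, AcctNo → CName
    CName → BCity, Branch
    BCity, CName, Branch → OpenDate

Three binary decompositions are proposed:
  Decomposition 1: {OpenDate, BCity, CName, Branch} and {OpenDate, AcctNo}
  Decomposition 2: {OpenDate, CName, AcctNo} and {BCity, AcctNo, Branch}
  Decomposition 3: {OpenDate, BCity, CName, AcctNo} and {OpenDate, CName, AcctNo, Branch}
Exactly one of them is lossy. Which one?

Decomposition 1: common = {OpenDate}, closure = {OpenDate, BCity, CName, AcctNo, Branch} → lossless.
Decomposition 2: common = {AcctNo}, closure = {AcctNo} → lossy.
Decomposition 3: common = {OpenDate, CName, AcctNo}, closure = {OpenDate, BCity, CName, AcctNo, Branch} → lossless.

Decomposition 2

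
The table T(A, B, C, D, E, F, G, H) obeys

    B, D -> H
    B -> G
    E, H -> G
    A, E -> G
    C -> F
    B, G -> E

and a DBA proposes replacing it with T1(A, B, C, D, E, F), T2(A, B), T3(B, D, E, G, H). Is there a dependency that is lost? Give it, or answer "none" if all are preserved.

Check A, E → G: no single fragment contains all of {A, E, G}, and the restricted closure of {A, E} across the fragments never reaches {G}.
B, D → H is preserved.
B → G is preserved.
E, H → G is preserved.
C → F is preserved.
B, G → E is preserved.

A, E -> G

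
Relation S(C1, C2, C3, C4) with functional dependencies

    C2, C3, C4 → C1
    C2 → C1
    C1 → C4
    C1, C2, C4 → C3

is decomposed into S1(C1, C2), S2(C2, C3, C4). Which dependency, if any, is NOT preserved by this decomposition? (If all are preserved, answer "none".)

C1 → C4

Check C1 → C4: no single fragment contains all of {C1, C4}, and the restricted closure of {C1} across the fragments never reaches {C4}.
C2, C3, C4 → C1 is preserved.
C2 → C1 is preserved.
C1, C2, C4 → C3 is preserved.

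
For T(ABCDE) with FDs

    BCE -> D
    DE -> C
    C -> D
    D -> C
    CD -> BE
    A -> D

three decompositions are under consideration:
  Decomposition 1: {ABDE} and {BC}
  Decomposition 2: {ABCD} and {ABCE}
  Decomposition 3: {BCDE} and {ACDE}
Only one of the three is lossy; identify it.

Decomposition 1

Decomposition 1: common = {B}, closure = {B} → lossy.
Decomposition 2: common = {ABC}, closure = {ABCDE} → lossless.
Decomposition 3: common = {CDE}, closure = {BCDE} → lossless.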